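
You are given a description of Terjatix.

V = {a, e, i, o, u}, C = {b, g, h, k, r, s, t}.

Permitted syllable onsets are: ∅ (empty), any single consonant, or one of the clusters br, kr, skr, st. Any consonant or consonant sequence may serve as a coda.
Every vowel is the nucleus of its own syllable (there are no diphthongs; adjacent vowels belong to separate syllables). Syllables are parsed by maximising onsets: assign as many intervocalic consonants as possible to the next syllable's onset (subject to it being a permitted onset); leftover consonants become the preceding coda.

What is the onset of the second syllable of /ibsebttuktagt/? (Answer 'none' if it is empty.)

s

Vowels present: i, e, u, a; each is a nucleus, giving 4 syllables.
V1 /i/ – V2 /e/: cluster /bs/ — the longest permitted-onset suffix is /s/; onset = /s/, preceding coda = /b/.
V2 /e/ – V3 /u/: cluster /btt/ — the longest permitted-onset suffix is /t/; onset = /t/, preceding coda = /bt/.
V3 /u/ – V4 /a/: cluster /kt/ — the longest permitted-onset suffix is /t/; onset = /t/, preceding coda = /k/.
So the parse is ib.sebt.tuk.tagt.
Syllable 2 is /sebt/: onset /s/, nucleus /e/, coda /bt/.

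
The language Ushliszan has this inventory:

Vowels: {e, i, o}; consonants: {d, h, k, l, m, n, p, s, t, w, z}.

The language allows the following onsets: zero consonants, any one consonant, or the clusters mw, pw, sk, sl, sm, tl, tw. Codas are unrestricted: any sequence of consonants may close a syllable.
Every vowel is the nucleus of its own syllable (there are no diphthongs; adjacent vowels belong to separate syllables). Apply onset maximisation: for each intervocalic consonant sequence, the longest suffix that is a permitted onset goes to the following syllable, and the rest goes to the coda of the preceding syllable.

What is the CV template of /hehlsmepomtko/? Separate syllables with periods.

CVCC.CCV.CVCC.CV

Vowels present: e, e, o, o; each is a nucleus, giving 4 syllables.
σ1/σ2 boundary: /hlsm/ — longest licit onset from the right is /sm/, leaving /hl/ as coda.
σ2/σ3 boundary: just /p/ — single C goes to the following onset.
σ3/σ4 boundary: /mtk/; trying suffixes from longest down, /k/ is the first permitted one, so coda /mt/ | onset /k/.
So the parse is hehl.sme.pomt.ko.
Mapping each syllable to C/V: /hehl/ → CVCC, /sme/ → CCV, /pomt/ → CVCC, /ko/ → CV.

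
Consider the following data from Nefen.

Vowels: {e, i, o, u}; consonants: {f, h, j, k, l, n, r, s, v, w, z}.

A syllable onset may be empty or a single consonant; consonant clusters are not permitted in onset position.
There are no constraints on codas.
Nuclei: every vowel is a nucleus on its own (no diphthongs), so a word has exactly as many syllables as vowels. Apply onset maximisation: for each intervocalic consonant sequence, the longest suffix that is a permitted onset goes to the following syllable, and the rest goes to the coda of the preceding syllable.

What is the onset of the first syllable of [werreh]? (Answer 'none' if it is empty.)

Vowels present: e, e; each is a nucleus, giving 2 syllables.
σ1/σ2 boundary: /rr/; trying suffixes from longest down, /r/ is the first permitted one, so coda /r/ | onset /r/.
So the parse is wer.reh.
Syllable 1 is /wer/: onset /w/, nucleus /e/, coda /r/.

w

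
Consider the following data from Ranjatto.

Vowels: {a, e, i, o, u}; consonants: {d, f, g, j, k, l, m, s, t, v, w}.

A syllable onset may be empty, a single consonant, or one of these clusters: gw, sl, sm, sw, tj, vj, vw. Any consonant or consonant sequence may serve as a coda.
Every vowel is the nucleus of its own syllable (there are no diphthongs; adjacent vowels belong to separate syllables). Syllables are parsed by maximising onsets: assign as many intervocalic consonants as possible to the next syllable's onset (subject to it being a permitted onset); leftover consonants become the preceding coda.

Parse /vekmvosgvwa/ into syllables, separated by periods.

vekm.vosg.vwa

The vowels are e, o, a — 3 nuclei, so 3 syllables.
σ1/σ2 boundary: /kmv/ splits as /km/ + /v/ (/v/ is the longest suffix that is a licit onset).
σ2/σ3 boundary: /sgvw/; trying suffixes from longest down, /vw/ is the first permitted one, so coda /sg/ | onset /vw/.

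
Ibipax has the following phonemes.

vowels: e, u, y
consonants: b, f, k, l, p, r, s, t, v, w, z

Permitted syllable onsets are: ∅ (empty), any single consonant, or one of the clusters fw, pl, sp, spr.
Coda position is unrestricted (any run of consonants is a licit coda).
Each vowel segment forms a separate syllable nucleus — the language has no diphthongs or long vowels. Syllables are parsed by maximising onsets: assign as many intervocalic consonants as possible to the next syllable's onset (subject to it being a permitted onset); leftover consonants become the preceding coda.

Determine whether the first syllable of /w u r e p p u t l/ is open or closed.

open

Vowels present: u, e, u; each is a nucleus, giving 3 syllables.
/u…e/ gap (V1→V2): /r/ → onset of the next syllable (single consonants are always licit onsets).
/e…u/ gap (V2→V3): cluster /pp/ — the longest permitted-onset suffix is /p/; onset = /p/, preceding coda = /p/.
Syllabification: wu.rep.putl.
Syllable 1 is /wu/; it ends in its nucleus with no coda, so it is open.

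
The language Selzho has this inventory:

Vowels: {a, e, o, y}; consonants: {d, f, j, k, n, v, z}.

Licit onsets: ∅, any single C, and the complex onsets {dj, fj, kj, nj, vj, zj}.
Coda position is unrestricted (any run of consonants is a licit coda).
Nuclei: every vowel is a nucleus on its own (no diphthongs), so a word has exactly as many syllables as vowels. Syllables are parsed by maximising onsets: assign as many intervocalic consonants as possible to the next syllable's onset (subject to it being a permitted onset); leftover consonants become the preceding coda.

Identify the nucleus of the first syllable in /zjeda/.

e

Vowels present: e, a; each is a nucleus, giving 2 syllables.
The first nucleus (vowel 1 from the left) is /e/.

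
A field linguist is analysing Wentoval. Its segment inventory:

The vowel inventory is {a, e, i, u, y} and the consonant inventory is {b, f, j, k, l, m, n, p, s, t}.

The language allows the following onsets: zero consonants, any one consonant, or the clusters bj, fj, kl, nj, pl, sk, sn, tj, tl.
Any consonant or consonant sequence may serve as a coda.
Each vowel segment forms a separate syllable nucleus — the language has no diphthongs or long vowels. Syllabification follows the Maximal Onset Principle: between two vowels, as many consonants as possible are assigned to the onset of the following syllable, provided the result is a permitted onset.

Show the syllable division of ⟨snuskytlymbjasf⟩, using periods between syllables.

Nuclei (vowels): u, y, y, a → 4 syllables.
σ1/σ2 boundary: /sk/ — entire cluster is a permitted onset → onset /sk/, coda ∅.
σ2/σ3 boundary: cluster /tl/ — /tl/ is itself a permitted onset, so the whole cluster goes right; preceding coda = ∅.
σ3/σ4 boundary: /mbj/ — longest licit onset from the right is /bj/, leaving /m/ as coda.

snu.sky.tlym.bjasf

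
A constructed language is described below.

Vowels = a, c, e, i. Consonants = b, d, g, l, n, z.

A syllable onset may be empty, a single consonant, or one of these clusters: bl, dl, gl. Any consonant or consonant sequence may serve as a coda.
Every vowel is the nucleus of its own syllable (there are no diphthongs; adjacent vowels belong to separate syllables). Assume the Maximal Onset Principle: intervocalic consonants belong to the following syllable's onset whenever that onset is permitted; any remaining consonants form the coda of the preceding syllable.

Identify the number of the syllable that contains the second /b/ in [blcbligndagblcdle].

The vowels are c, i, a, c, e — 5 nuclei, so 5 syllables.
/c…i/ gap (V1→V2): /bl/ — entire cluster is a permitted onset → onset /bl/, coda ∅.
/i…a/ gap (V2→V3): /gnd/ splits as /gn/ + /d/ (/d/ is the longest suffix that is a licit onset).
/a…c/ gap (V3→V4): /gbl/ splits as /g/ + /bl/ (/bl/ is the longest suffix that is a licit onset).
/c…e/ gap (V4→V5): /dl/ — entire cluster is a permitted onset → onset /dl/, coda ∅.
Putting it together: blc.blign.dag.blc.dle.
The second /b/ is in the onset of syllable 2 (/blign/).

2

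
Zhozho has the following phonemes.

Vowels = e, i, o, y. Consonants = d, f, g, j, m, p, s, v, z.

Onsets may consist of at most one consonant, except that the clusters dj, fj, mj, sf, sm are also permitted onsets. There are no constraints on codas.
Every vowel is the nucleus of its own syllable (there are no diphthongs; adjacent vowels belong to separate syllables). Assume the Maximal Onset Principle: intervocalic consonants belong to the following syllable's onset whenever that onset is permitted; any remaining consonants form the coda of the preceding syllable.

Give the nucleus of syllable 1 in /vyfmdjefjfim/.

y

Vowels present: y, e, i; each is a nucleus, giving 3 syllables.
The first nucleus (vowel 1 from the left) is /y/.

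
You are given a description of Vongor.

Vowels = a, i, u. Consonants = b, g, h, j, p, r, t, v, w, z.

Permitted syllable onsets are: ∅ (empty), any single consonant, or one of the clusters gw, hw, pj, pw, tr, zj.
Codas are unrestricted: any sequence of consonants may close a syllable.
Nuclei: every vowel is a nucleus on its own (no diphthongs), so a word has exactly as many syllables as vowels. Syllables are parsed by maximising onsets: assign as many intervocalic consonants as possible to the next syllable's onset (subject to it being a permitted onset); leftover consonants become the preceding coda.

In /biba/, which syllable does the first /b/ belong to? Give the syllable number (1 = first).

1

Vowels present: i, a; each is a nucleus, giving 2 syllables.
/i…a/ gap (V1→V2): just /b/ — single C goes to the following onset.
Syllabification: bi.ba.
The first /b/ is in the onset of syllable 1 (/bi/).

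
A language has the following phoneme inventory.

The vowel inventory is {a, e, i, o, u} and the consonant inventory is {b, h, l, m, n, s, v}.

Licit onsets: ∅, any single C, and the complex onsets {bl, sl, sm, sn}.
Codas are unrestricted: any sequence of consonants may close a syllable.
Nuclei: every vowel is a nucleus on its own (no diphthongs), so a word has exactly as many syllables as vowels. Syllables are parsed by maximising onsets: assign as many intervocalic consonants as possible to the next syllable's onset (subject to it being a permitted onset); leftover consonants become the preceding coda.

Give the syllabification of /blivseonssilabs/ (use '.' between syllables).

Vowels present: i, e, o, i, a; each is a nucleus, giving 5 syllables.
/i…e/ gap (V1→V2): /vs/; trying suffixes from longest down, /s/ is the first permitted one, so coda /v/ | onset /s/.
/e…o/ gap (V2→V3): hiatus — the boundary sits between the two vowels.
/o…i/ gap (V3→V4): /nss/; trying suffixes from longest down, /s/ is the first permitted one, so coda /ns/ | onset /s/.
/i…a/ gap (V4→V5): just /l/ — single C goes to the following onset.

bliv.se.ons.si.labs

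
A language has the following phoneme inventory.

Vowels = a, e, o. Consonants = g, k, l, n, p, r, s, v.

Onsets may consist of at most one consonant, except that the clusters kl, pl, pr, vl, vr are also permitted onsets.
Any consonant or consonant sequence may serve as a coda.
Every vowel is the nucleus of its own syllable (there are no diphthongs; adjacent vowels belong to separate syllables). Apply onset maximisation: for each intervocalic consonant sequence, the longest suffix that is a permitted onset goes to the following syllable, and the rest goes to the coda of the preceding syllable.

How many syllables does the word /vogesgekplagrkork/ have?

Nuclei (vowels): o, e, e, a, o → 5 syllables.

5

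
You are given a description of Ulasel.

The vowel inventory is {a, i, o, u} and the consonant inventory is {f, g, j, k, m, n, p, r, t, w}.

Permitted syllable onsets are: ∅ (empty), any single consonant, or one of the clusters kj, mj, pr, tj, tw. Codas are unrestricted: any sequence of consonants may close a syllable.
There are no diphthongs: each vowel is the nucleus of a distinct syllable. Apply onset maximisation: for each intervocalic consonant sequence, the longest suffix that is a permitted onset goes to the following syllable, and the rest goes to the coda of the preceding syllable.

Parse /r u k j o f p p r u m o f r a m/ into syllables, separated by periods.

Vowels present: u, o, u, o, a; each is a nucleus, giving 5 syllables.
σ1/σ2 boundary: /kj/ is a licit onset in full, so it all attaches to the next syllable.
σ2/σ3 boundary: /fppr/ — longest licit onset from the right is /pr/, leaving /fp/ as coda.
σ3/σ4 boundary: /m/ is a single consonant, so it becomes the next onset.
σ4/σ5 boundary: /fr/ — longest licit onset from the right is /r/, leaving /f/ as coda.

ru.kjofp.pru.mof.ram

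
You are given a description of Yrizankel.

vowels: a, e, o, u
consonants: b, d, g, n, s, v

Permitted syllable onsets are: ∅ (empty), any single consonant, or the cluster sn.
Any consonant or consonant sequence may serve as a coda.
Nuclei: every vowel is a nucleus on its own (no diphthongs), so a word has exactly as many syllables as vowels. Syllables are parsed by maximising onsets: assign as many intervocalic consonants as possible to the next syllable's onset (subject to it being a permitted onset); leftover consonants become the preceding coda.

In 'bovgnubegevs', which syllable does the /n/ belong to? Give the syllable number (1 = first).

The vowels are o, u, e, e — 4 nuclei, so 4 syllables.
Between /o/ (V1) and /u/ (V2): /vgn/; trying suffixes from longest down, /n/ is the first permitted one, so coda /vg/ | onset /n/.
Between /u/ (V2) and /e/ (V3): /b/ → onset of the next syllable (single consonants are always licit onsets).
Between /e/ (V3) and /e/ (V4): /g/ is a single consonant, so it becomes the next onset.
Syllabification: bovg.nu.be.gevs.
The /n/ is in the onset of syllable 2 (/nu/).

2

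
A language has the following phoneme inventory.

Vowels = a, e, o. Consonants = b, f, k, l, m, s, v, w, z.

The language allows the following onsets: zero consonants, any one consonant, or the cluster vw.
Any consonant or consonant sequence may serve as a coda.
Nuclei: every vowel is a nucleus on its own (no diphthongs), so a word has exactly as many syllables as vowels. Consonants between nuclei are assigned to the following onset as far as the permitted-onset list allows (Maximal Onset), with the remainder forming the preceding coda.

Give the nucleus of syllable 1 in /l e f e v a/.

The vowels are e, e, a — 3 nuclei, so 3 syllables.
The first nucleus (vowel 1 from the left) is /e/.

e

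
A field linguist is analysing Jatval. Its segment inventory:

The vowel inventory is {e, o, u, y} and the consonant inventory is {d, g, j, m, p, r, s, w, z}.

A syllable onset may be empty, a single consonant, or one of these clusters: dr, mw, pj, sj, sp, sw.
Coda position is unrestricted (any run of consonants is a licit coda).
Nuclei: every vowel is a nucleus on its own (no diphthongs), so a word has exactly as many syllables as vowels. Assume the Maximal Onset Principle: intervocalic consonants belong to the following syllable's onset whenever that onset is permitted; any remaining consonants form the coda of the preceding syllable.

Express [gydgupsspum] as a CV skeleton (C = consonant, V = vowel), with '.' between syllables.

Vowels present: y, u, u; each is a nucleus, giving 3 syllables.
Between /y/ (V1) and /u/ (V2): /dg/ — longest licit onset from the right is /g/, leaving /d/ as coda.
Between /u/ (V2) and /u/ (V3): /pssp/ — longest licit onset from the right is /sp/, leaving /ps/ as coda.
Putting it together: gyd.gups.spum.
Mapping each syllable to C/V: /gyd/ → CVC, /gups/ → CVCC, /spum/ → CCVC.

CVC.CVCC.CCVC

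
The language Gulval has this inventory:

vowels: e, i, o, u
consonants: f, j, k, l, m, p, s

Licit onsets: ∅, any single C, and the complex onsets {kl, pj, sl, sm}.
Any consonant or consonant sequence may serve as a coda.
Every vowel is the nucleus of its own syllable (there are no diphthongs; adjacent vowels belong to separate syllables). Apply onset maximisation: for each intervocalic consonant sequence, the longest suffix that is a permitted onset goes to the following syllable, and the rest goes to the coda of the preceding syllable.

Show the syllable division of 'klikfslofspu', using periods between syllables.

klikf.slofs.pu

The vowels are i, o, u — 3 nuclei, so 3 syllables.
/i…o/ gap (V1→V2): cluster /kfsl/ — the longest permitted-onset suffix is /sl/; onset = /sl/, preceding coda = /kf/.
/o…u/ gap (V2→V3): /fsp/ splits as /fs/ + /p/ (/p/ is the longest suffix that is a licit onset).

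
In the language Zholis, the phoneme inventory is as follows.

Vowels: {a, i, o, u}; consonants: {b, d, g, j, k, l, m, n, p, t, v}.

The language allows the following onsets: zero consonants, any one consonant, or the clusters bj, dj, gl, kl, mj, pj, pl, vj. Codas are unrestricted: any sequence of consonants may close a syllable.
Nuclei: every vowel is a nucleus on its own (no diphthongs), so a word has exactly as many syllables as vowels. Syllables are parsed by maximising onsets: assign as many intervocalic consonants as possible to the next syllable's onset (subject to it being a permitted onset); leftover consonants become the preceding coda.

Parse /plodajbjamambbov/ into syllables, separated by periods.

plo.daj.bja.mamb.bov

The vowels are o, a, a, a, o — 5 nuclei, so 5 syllables.
Between /o/ (V1) and /a/ (V2): /d/ is a single consonant, so it becomes the next onset.
Between /a/ (V2) and /a/ (V3): /jbj/ — longest licit onset from the right is /bj/, leaving /j/ as coda.
Between /a/ (V3) and /a/ (V4): /m/ is a single consonant, so it becomes the next onset.
Between /a/ (V4) and /o/ (V5): cluster /mbb/ — the longest permitted-onset suffix is /b/; onset = /b/, preceding coda = /mb/.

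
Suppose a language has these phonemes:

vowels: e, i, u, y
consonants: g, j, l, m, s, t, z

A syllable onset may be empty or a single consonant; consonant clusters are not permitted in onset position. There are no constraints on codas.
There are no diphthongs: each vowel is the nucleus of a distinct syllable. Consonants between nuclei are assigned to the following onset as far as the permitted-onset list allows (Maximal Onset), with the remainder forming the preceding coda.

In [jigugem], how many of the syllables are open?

2

Nuclei (vowels): i, u, e → 3 syllables.
/i…u/ gap (V1→V2): /g/ is a single consonant, so it becomes the next onset.
/u…e/ gap (V2→V3): /g/ → onset of the next syllable (single consonants are always licit onsets).
So the parse is ji.gu.gem.
Classifying each syllable: /ji/ (open), /gu/ (open), /gem/ (closed).
Open syllables: 2.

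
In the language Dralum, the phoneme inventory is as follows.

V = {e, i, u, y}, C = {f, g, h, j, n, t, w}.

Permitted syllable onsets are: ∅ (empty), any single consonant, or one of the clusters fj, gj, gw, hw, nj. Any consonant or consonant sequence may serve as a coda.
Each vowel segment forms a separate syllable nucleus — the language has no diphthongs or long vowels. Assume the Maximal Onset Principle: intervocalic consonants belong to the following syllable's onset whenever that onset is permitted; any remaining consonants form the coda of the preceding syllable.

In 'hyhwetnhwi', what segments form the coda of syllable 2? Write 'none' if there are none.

tn

The vowels are y, e, i — 3 nuclei, so 3 syllables.
/y…e/ gap (V1→V2): /hw/ is a licit onset in full, so it all attaches to the next syllable.
/e…i/ gap (V2→V3): /tnhw/; trying suffixes from longest down, /hw/ is the first permitted one, so coda /tn/ | onset /hw/.
So the parse is hy.hwetn.hwi.
Syllable 2 is /hwetn/: onset /hw/, nucleus /e/, coda /tn/.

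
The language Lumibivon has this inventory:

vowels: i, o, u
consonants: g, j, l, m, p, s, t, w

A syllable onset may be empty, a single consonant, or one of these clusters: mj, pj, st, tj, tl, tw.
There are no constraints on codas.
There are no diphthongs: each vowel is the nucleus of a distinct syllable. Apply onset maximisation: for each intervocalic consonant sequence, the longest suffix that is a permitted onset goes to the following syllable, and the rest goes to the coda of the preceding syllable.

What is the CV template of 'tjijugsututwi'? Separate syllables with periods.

CCV.CVC.CV.CV.CCV

Nuclei (vowels): i, u, u, u, i → 5 syllables.
σ1/σ2 boundary: just /j/ — single C goes to the following onset.
σ2/σ3 boundary: cluster /gs/ — the longest permitted-onset suffix is /s/; onset = /s/, preceding coda = /g/.
σ3/σ4 boundary: just /t/ — single C goes to the following onset.
σ4/σ5 boundary: /tw/ is a licit onset in full, so it all attaches to the next syllable.
Result: tji.jug.su.tu.twi.
Mapping each syllable to C/V: /tji/ → CCV, /jug/ → CVC, /su/ → CV, /tu/ → CV, /twi/ → CCV.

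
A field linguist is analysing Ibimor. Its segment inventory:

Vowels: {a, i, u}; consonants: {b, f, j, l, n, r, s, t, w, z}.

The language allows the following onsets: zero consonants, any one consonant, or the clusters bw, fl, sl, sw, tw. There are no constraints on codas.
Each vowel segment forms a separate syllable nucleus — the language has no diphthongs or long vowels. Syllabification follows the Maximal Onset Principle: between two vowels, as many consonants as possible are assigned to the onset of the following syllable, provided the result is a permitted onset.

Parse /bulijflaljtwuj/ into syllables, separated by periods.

Nuclei (vowels): u, i, a, u → 4 syllables.
/u…i/ gap (V1→V2): just /l/ — single C goes to the following onset.
/i…a/ gap (V2→V3): /jfl/ — longest licit onset from the right is /fl/, leaving /j/ as coda.
/a…u/ gap (V3→V4): cluster /ljtw/ — the longest permitted-onset suffix is /tw/; onset = /tw/, preceding coda = /lj/.

bu.lij.flalj.twuj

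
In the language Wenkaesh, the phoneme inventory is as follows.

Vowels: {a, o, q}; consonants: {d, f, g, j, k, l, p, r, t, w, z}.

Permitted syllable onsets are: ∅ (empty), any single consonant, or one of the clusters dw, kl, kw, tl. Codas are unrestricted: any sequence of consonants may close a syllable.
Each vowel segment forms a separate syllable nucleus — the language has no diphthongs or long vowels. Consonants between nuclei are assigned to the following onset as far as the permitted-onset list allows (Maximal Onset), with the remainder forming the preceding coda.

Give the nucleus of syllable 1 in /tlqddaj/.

q

Vowels present: q, a; each is a nucleus, giving 2 syllables.
The first nucleus (vowel 1 from the left) is /q/.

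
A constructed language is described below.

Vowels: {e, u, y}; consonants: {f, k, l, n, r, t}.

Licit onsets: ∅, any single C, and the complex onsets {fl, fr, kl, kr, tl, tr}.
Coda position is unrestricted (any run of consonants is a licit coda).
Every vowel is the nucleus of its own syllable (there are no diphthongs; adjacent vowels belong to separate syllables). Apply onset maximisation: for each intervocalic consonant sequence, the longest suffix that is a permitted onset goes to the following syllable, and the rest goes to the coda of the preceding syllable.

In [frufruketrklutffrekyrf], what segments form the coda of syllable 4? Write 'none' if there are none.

The vowels are u, u, e, u, e, y — 6 nuclei, so 6 syllables.
Between /u/ (V1) and /u/ (V2): cluster /fr/ — /fr/ is itself a permitted onset, so the whole cluster goes right; preceding coda = ∅.
Between /u/ (V2) and /e/ (V3): /k/ is a single consonant, so it becomes the next onset.
Between /e/ (V3) and /u/ (V4): /trkl/ — longest licit onset from the right is /kl/, leaving /tr/ as coda.
Between /u/ (V4) and /e/ (V5): /tffr/ splits as /tf/ + /fr/ (/fr/ is the longest suffix that is a licit onset).
Between /e/ (V5) and /y/ (V6): /k/ → onset of the next syllable (single consonants are always licit onsets).
Putting it together: fru.fru.ketr.klutf.fre.kyrf.
Syllable 4 is /klutf/: onset /kl/, nucleus /u/, coda /tf/.

tf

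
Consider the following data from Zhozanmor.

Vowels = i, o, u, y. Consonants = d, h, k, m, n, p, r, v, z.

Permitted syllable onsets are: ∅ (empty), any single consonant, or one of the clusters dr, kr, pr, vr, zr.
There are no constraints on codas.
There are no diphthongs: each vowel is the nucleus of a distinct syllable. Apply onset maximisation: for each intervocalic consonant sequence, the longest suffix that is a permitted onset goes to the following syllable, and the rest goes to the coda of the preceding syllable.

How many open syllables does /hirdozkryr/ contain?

Vowels present: i, o, y; each is a nucleus, giving 3 syllables.
Between /i/ (V1) and /o/ (V2): cluster /rd/ — the longest permitted-onset suffix is /d/; onset = /d/, preceding coda = /r/.
Between /o/ (V2) and /y/ (V3): /zkr/ splits as /z/ + /kr/ (/kr/ is the longest suffix that is a licit onset).
Syllabification: hir.doz.kryr.
Classifying each syllable: /hir/ (closed), /doz/ (closed), /kryr/ (closed).
Open syllables: 0.

0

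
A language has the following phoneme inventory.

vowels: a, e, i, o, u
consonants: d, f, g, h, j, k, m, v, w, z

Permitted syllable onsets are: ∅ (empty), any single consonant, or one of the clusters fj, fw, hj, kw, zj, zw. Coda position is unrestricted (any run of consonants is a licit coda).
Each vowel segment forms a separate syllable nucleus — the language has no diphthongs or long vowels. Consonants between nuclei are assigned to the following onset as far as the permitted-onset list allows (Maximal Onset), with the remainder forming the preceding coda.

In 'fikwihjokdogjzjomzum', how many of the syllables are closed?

4

Nuclei (vowels): i, i, o, o, o, u → 6 syllables.
Between /i/ (V1) and /i/ (V2): /kw/ is a licit onset in full, so it all attaches to the next syllable.
Between /i/ (V2) and /o/ (V3): /hj/ is a licit onset in full, so it all attaches to the next syllable.
Between /o/ (V3) and /o/ (V4): /kd/ splits as /k/ + /d/ (/d/ is the longest suffix that is a licit onset).
Between /o/ (V4) and /o/ (V5): /gjzj/ splits as /gj/ + /zj/ (/zj/ is the longest suffix that is a licit onset).
Between /o/ (V5) and /u/ (V6): /mz/ — longest licit onset from the right is /z/, leaving /m/ as coda.
Syllabification: fi.kwi.hjok.dogj.zjom.zum.
Classifying each syllable: /fi/ (open), /kwi/ (open), /hjok/ (closed), /dogj/ (closed), /zjom/ (closed), /zum/ (closed).
Closed syllables: 4.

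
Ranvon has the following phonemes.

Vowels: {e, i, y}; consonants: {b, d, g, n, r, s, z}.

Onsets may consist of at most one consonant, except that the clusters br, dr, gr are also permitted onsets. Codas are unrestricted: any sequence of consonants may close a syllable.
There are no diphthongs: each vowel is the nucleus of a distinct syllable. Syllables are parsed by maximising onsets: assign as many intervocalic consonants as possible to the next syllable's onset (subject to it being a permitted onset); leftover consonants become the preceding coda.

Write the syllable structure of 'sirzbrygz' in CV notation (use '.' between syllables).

CVCC.CCVCC

Nuclei (vowels): i, y → 2 syllables.
σ1/σ2 boundary: cluster /rzbr/ — the longest permitted-onset suffix is /br/; onset = /br/, preceding coda = /rz/.
Syllabification: sirz.brygz.
Mapping each syllable to C/V: /sirz/ → CVCC, /brygz/ → CCVCC.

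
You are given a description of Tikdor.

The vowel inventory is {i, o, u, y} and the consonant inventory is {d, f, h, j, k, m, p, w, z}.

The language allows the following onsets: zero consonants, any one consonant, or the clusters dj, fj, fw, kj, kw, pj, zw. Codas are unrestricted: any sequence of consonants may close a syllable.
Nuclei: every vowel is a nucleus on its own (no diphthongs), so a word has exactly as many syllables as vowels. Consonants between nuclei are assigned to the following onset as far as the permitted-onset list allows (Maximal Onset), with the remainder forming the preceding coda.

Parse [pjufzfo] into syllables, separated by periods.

pjufz.fo

The vowels are u, o — 2 nuclei, so 2 syllables.
σ1/σ2 boundary: /fzf/ splits as /fz/ + /f/ (/f/ is the longest suffix that is a licit onset).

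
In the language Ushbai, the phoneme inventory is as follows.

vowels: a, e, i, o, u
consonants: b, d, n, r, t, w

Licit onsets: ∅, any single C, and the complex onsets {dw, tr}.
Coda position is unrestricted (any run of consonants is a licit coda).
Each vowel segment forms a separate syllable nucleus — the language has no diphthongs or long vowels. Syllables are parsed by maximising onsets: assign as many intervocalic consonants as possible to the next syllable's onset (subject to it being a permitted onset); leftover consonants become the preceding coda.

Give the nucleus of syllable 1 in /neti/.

e

Nuclei (vowels): e, i → 2 syllables.
The first nucleus (vowel 1 from the left) is /e/.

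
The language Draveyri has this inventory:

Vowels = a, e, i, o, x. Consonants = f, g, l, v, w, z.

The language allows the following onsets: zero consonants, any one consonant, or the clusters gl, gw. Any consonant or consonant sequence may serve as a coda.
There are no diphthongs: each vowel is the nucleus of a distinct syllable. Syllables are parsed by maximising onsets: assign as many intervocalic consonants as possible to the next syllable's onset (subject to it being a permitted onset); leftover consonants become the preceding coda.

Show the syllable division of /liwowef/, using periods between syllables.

Nuclei (vowels): i, o, e → 3 syllables.
/i…o/ gap (V1→V2): /w/ is a single consonant, so it becomes the next onset.
/o…e/ gap (V2→V3): /w/ is a single consonant, so it becomes the next onset.

li.wo.wef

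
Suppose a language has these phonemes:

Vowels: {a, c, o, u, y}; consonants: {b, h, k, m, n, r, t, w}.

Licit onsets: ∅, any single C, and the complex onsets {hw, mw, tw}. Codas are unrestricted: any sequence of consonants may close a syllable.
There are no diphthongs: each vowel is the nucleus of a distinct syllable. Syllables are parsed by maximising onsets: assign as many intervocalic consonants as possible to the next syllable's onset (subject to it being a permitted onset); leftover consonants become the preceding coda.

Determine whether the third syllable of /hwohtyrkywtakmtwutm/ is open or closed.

closed

The vowels are o, y, y, a, u — 5 nuclei, so 5 syllables.
Between /o/ (V1) and /y/ (V2): /ht/ splits as /h/ + /t/ (/t/ is the longest suffix that is a licit onset).
Between /y/ (V2) and /y/ (V3): /rk/ splits as /r/ + /k/ (/k/ is the longest suffix that is a licit onset).
Between /y/ (V3) and /a/ (V4): cluster /wt/ — the longest permitted-onset suffix is /t/; onset = /t/, preceding coda = /w/.
Between /a/ (V4) and /u/ (V5): /kmtw/; trying suffixes from longest down, /tw/ is the first permitted one, so coda /km/ | onset /tw/.
So the parse is hwoh.tyr.kyw.takm.twutm.
Syllable 3 is /kyw/ with coda /w/, so it is closed.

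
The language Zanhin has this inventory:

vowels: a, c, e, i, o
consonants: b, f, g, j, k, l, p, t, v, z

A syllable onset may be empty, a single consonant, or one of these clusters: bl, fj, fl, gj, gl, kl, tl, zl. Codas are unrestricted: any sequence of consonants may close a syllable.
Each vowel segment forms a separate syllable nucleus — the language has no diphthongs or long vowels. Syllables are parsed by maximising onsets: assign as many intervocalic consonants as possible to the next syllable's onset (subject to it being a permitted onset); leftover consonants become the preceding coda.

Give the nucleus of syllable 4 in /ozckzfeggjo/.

The vowels are o, c, e, o — 4 nuclei, so 4 syllables.
The fourth nucleus (vowel 4 from the left) is /o/.

o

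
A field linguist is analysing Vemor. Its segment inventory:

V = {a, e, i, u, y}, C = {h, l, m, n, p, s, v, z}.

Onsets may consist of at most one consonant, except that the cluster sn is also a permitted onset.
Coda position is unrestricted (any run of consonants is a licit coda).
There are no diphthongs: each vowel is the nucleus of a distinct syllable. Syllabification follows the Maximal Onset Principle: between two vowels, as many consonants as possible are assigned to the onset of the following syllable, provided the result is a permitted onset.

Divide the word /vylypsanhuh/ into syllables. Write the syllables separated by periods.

vy.lyp.san.huh

Nuclei (vowels): y, y, a, u → 4 syllables.
Between /y/ (V1) and /y/ (V2): /l/ is a single consonant, so it becomes the next onset.
Between /y/ (V2) and /a/ (V3): /ps/ splits as /p/ + /s/ (/s/ is the longest suffix that is a licit onset).
Between /a/ (V3) and /u/ (V4): /nh/ — longest licit onset from the right is /h/, leaving /n/ as coda.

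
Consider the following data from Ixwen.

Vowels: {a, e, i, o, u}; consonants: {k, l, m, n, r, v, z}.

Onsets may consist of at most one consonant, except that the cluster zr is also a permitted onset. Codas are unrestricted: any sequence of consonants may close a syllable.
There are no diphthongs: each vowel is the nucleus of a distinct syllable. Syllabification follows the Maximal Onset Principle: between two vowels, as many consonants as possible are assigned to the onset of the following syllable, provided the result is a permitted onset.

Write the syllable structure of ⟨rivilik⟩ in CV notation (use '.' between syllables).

CV.CV.CVC

Vowels present: i, i, i; each is a nucleus, giving 3 syllables.
V1 /i/ – V2 /i/: /v/ → onset of the next syllable (single consonants are always licit onsets).
V2 /i/ – V3 /i/: /l/ → onset of the next syllable (single consonants are always licit onsets).
Putting it together: ri.vi.lik.
Mapping each syllable to C/V: /ri/ → CV, /vi/ → CV, /lik/ → CVC.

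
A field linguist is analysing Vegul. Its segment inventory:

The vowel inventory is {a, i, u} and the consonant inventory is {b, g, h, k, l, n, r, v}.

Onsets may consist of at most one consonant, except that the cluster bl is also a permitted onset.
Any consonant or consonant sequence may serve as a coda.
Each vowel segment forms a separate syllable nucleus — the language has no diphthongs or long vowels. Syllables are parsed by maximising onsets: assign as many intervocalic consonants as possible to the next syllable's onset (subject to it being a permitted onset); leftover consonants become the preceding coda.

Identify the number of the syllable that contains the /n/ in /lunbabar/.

Vowels present: u, a, a; each is a nucleus, giving 3 syllables.
V1 /u/ – V2 /a/: /nb/; trying suffixes from longest down, /b/ is the first permitted one, so coda /n/ | onset /b/.
V2 /a/ – V3 /a/: /b/ is a single consonant, so it becomes the next onset.
Result: lun.ba.bar.
The /n/ is in the coda of syllable 1 (/lun/).

1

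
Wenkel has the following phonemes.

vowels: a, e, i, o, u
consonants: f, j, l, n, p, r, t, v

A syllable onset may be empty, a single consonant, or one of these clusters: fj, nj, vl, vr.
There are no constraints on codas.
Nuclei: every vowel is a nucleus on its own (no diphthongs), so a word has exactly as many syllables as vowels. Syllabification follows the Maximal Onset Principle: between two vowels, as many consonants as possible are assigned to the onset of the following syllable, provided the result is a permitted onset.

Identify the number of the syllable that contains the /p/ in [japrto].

Vowels present: a, o; each is a nucleus, giving 2 syllables.
Between /a/ (V1) and /o/ (V2): /prt/ splits as /pr/ + /t/ (/t/ is the longest suffix that is a licit onset).
So the parse is japr.to.
The /p/ is in the coda of syllable 1 (/japr/).

1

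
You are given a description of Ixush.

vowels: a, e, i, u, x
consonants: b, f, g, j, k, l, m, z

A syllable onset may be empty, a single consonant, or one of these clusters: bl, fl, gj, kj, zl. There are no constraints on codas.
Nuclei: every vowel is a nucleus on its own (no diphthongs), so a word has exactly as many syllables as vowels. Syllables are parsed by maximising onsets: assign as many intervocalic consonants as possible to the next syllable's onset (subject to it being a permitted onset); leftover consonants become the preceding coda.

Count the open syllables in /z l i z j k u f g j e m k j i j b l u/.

The vowels are i, u, e, i, u — 5 nuclei, so 5 syllables.
V1 /i/ – V2 /u/: /zjk/; trying suffixes from longest down, /k/ is the first permitted one, so coda /zj/ | onset /k/.
V2 /u/ – V3 /e/: /fgj/ splits as /f/ + /gj/ (/gj/ is the longest suffix that is a licit onset).
V3 /e/ – V4 /i/: /mkj/; trying suffixes from longest down, /kj/ is the first permitted one, so coda /m/ | onset /kj/.
V4 /i/ – V5 /u/: /jbl/ — longest licit onset from the right is /bl/, leaving /j/ as coda.
Result: zlizj.kuf.gjem.kjij.blu.
Classifying each syllable: /zlizj/ (closed), /kuf/ (closed), /gjem/ (closed), /kjij/ (closed), /blu/ (open).
Open syllables: 1.

1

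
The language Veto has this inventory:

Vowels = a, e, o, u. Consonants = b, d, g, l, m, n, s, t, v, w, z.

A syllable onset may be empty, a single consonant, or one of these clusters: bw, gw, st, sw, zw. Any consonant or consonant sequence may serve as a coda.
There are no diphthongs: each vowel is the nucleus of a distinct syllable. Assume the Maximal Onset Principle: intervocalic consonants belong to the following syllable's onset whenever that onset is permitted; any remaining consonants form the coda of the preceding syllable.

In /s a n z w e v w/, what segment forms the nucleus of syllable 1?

Vowels present: a, e; each is a nucleus, giving 2 syllables.
The first nucleus (vowel 1 from the left) is /a/.

a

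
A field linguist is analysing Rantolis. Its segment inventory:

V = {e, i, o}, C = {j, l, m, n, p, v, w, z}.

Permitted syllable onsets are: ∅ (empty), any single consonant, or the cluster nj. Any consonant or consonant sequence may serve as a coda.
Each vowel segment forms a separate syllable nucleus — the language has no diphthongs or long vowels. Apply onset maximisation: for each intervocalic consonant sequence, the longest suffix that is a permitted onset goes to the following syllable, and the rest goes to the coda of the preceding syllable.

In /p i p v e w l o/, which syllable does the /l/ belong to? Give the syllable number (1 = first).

3

Nuclei (vowels): i, e, o → 3 syllables.
σ1/σ2 boundary: cluster /pv/ — the longest permitted-onset suffix is /v/; onset = /v/, preceding coda = /p/.
σ2/σ3 boundary: /wl/; trying suffixes from longest down, /l/ is the first permitted one, so coda /w/ | onset /l/.
Result: pip.vew.lo.
The /l/ is in the onset of syllable 3 (/lo/).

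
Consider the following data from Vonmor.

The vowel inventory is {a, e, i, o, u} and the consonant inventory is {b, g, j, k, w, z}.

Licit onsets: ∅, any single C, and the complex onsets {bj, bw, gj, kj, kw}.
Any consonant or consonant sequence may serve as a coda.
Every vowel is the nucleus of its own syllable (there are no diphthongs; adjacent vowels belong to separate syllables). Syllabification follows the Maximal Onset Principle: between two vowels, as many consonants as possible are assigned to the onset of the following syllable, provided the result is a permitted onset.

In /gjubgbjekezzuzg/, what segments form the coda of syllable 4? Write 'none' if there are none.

zg

The vowels are u, e, e, u — 4 nuclei, so 4 syllables.
Between /u/ (V1) and /e/ (V2): /bgbj/ splits as /bg/ + /bj/ (/bj/ is the longest suffix that is a licit onset).
Between /e/ (V2) and /e/ (V3): /k/ → onset of the next syllable (single consonants are always licit onsets).
Between /e/ (V3) and /u/ (V4): /zz/; trying suffixes from longest down, /z/ is the first permitted one, so coda /z/ | onset /z/.
Syllabification: gjubg.bje.kez.zuzg.
Syllable 4 is /zuzg/: onset /z/, nucleus /u/, coda /zg/.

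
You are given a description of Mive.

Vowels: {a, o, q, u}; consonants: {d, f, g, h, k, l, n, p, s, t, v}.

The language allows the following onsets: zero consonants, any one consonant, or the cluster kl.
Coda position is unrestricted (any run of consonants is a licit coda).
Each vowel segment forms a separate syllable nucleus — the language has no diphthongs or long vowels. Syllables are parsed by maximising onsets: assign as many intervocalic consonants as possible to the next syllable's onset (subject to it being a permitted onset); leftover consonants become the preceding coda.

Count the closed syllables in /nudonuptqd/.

The vowels are u, o, u, q — 4 nuclei, so 4 syllables.
V1 /u/ – V2 /o/: /d/ is a single consonant, so it becomes the next onset.
V2 /o/ – V3 /u/: /n/ is a single consonant, so it becomes the next onset.
V3 /u/ – V4 /q/: /pt/ — longest licit onset from the right is /t/, leaving /p/ as coda.
Result: nu.do.nup.tqd.
Classifying each syllable: /nu/ (open), /do/ (open), /nup/ (closed), /tqd/ (closed).
Closed syllables: 2.

2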